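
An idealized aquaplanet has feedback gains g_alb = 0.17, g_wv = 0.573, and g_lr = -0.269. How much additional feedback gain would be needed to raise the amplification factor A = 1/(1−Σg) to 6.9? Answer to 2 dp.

Current total gain = 0.474.
Target gain for A = 6.9: g* = 1 − 1/6.9 = 0.8551.
Additional gain needed = 0.8551 − 0.474 = 0.38.

0.38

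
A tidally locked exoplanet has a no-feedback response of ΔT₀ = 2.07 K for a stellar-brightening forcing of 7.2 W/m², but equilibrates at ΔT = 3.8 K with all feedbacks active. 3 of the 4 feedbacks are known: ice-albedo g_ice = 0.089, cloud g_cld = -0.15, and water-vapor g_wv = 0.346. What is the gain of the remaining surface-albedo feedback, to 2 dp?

0.17

Amplification A = ΔT/ΔT₀ = 3.8/2.07 = 1.836.
Total gain g = 1 − 1/A = 1 − 1/1.836 = 0.4553.
Known gains sum to 0.089 − 0.15 + 0.346 = 0.285.
g_alb = 0.4553 − 0.285 = 0.17.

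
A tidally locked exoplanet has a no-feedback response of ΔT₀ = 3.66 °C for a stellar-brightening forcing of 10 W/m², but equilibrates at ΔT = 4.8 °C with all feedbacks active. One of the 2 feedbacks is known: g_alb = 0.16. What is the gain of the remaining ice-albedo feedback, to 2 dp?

0.08

Amplification A = ΔT/ΔT₀ = 4.8/3.66 = 1.311.
Total gain g = 1 − 1/A = 1 − 1/1.311 = 0.2372.
The known gain is 0.16.
g_ice = 0.2372 − 0.16 = 0.08.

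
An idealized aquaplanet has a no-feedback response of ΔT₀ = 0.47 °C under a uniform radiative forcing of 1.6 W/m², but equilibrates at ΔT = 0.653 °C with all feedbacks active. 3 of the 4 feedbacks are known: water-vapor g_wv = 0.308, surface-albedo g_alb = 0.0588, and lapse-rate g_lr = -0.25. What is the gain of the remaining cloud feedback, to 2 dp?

0.16

Amplification A = ΔT/ΔT₀ = 0.653/0.47 = 1.389.
Total gain g = 1 − 1/A = 1 − 1/1.389 = 0.2801.
Known gains sum to 0.308 + 0.0588 − 0.25 = 0.1168.
g_cld = 0.2801 − 0.1168 = 0.16.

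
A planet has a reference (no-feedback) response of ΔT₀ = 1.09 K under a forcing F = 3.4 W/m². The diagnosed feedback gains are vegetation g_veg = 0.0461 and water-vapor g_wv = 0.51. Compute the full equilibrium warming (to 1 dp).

Total gain g = 0.0461 + 0.51 = 0.5561.
Amplification A = 1/(1 − 0.5561) = 2.253.
ΔT = 1.09 × 2.253 = 2.5 K.

2.5 K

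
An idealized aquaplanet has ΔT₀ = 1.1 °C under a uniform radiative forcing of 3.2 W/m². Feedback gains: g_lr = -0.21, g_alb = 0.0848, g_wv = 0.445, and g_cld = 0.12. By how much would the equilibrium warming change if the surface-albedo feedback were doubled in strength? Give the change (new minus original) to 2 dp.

Original: g = 0.4398, ΔT = 1.1/(1−0.4398) = 1.9636 °C.
With doubled surface-albedo: g' = 0.5246, ΔT' = 1.1/(1−0.5246) = 2.3138 °C.
Change = 2.3138 − 1.9636 = 0.35 °C.

0.35 °C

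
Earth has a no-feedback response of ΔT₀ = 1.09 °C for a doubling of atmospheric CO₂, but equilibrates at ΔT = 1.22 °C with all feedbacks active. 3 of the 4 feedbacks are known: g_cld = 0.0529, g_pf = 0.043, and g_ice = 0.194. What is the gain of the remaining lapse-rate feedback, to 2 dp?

-0.18

Amplification A = ΔT/ΔT₀ = 1.22/1.09 = 1.119.
Total gain g = 1 − 1/A = 1 − 1/1.119 = 0.1063.
Known gains sum to 0.0529 + 0.043 + 0.194 = 0.2899.
g_lr = 0.1063 − 0.2899 = -0.18.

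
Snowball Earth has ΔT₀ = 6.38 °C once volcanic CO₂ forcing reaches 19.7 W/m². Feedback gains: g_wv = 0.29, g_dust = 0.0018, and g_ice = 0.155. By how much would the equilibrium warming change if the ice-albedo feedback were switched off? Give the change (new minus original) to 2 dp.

Original: g = 0.4468, ΔT = 6.38/(1−0.4468) = 11.5329 °C.
Without ice-albedo: g' = 0.2918, ΔT' = 6.38/(1−0.2918) = 9.0088 °C.
Change = 9.0088 − 11.5329 = -2.52 °C.

-2.52 °C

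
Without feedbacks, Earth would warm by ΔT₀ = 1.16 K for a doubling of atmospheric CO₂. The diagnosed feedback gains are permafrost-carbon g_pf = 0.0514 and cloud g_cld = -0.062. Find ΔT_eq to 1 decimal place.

Total gain g = 0.0514 − 0.062 = -0.0106.
Amplification A = 1/(1 + 0.0106) = 0.9895.
ΔT = 1.16 × 0.9895 = 1.1 K.

1.1 K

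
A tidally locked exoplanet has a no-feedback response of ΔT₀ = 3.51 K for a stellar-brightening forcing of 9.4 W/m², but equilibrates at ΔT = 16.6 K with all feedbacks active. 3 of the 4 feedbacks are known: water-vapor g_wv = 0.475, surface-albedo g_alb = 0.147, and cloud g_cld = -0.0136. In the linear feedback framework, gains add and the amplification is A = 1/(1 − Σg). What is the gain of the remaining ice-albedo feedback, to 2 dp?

Amplification A = ΔT/ΔT₀ = 16.6/3.51 = 4.729.
Total gain g = 1 − 1/A = 1 − 1/4.729 = 0.7885.
Known gains sum to 0.475 + 0.147 − 0.0136 = 0.6084.
g_ice = 0.7885 − 0.6084 = 0.18.

0.18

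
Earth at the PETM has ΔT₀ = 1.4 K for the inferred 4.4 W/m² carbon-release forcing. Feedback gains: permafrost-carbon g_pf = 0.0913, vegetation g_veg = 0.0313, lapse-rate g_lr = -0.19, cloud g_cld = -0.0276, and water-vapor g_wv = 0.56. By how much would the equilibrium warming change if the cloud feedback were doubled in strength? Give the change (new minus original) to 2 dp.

Original: g = 0.465, ΔT = 1.4/(1−0.465) = 2.6168 K.
With doubled cloud: g' = 0.4374, ΔT' = 1.4/(1−0.4374) = 2.4884 K.
Change = 2.4884 − 2.6168 = -0.13 K.

-0.13 K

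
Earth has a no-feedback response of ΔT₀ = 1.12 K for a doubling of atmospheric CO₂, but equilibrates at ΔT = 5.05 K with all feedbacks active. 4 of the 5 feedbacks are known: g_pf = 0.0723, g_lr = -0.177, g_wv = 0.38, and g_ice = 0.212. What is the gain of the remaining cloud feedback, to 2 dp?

0.29

Amplification A = ΔT/ΔT₀ = 5.05/1.12 = 4.509.
Total gain g = 1 − 1/A = 1 − 1/4.509 = 0.7782.
Known gains sum to 0.0723 − 0.177 + 0.38 + 0.212 = 0.4873.
g_cld = 0.7782 − 0.4873 = 0.29.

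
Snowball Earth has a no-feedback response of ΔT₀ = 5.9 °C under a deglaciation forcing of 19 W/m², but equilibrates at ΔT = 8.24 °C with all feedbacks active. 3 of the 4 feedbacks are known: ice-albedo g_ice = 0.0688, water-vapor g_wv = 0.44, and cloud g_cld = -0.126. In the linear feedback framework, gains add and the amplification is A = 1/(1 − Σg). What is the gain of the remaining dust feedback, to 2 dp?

Amplification A = ΔT/ΔT₀ = 8.24/5.9 = 1.397.
Total gain g = 1 − 1/A = 1 − 1/1.397 = 0.2842.
Known gains sum to 0.0688 + 0.44 − 0.126 = 0.3828.
g_dust = 0.2842 − 0.3828 = -0.10.

-0.10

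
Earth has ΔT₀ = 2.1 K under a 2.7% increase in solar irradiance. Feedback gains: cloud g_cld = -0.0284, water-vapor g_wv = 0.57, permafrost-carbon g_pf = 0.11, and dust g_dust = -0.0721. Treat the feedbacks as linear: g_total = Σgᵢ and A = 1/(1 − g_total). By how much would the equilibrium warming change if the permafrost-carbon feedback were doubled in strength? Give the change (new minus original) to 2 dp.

1.77 K

Original: g = 0.5795, ΔT = 2.1/(1−0.5795) = 4.9941 K.
With doubled permafrost-carbon: g' = 0.6895, ΔT' = 2.1/(1−0.6895) = 6.7633 K.
Change = 6.7633 − 4.9941 = 1.77 K.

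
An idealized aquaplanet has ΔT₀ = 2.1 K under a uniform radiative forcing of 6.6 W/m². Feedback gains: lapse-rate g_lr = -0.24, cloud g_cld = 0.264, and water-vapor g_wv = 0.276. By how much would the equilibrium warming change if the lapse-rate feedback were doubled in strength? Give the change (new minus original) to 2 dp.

-0.77 K

Original: g = 0.3, ΔT = 2.1/(1−0.3) = 3.0000 K.
With doubled lapse-rate: g' = 0.06, ΔT' = 2.1/(1−0.06) = 2.2340 K.
Change = 2.2340 − 3.0000 = -0.77 K.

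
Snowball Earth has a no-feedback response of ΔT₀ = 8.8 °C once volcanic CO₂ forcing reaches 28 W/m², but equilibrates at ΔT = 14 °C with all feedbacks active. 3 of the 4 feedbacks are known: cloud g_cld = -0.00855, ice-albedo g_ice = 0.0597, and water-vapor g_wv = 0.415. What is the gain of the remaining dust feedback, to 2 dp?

-0.09

Amplification A = ΔT/ΔT₀ = 14/8.8 = 1.591.
Total gain g = 1 − 1/A = 1 − 1/1.591 = 0.3715.
Known gains sum to -0.00855 + 0.0597 + 0.415 = 0.46615.
g_dust = 0.3715 − 0.46615 = -0.09.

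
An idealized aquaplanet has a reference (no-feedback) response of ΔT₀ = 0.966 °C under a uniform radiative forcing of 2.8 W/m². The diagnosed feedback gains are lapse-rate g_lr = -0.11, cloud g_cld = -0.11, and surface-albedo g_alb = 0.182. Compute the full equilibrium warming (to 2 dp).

0.93 °C

Total gain g = -0.11 − 0.11 + 0.182 = -0.038.
Amplification A = 1/(1 + 0.038) = 0.9634.
ΔT = 0.966 × 0.9634 = 0.93 °C.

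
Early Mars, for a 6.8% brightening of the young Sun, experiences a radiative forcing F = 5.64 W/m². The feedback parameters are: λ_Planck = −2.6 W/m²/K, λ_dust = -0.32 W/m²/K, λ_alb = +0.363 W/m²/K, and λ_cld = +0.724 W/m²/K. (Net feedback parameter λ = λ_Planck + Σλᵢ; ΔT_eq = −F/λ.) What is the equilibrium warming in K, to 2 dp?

Net feedback parameter λ = (−2.6) + (-0.32) + (+0.363) + (+0.724) = -1.833 W/m²/K.
ΔT = −F/λ = −5.64/(-1.833) = 3.08 K.

3.08 K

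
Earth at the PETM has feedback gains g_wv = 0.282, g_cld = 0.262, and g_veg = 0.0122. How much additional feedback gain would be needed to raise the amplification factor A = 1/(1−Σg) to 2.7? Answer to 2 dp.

Current total gain = 0.5562.
Target gain for A = 2.7: g* = 1 − 1/2.7 = 0.6296.
Additional gain needed = 0.6296 − 0.5562 = 0.07.

0.07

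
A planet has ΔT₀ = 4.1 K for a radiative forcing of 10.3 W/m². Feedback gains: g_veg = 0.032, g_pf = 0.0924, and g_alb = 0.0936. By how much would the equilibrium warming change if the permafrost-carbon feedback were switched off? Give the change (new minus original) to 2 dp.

Original: g = 0.218, ΔT = 4.1/(1−0.218) = 5.2430 K.
Without permafrost-carbon: g' = 0.1256, ΔT' = 4.1/(1−0.1256) = 4.6889 K.
Change = 4.6889 − 5.2430 = -0.55 K.

-0.55 K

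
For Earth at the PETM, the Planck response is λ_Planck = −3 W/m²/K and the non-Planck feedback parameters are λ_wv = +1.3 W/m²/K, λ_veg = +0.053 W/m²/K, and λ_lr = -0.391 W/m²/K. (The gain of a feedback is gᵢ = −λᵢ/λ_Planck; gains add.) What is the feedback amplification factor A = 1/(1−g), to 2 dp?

Convert to gains: g_wv = 1.3/3 = 0.4333; g_veg = 0.053/3 = 0.01767; g_lr = -0.391/3 = -0.1303.
Total gain g = 0.32067.
A = 1/(1 − 0.32067) = 1.47.

1.47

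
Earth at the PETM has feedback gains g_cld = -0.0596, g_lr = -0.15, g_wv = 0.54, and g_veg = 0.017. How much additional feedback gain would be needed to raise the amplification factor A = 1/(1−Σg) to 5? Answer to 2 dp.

Current total gain = 0.3474.
Target gain for A = 5: g* = 1 − 1/5 = 0.8.
Additional gain needed = 0.8 − 0.3474 = 0.45.

0.45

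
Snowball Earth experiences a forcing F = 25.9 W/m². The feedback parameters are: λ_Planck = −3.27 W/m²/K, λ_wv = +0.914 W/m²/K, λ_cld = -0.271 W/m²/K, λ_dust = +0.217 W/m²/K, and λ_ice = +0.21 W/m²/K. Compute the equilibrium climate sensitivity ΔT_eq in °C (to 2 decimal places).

Net feedback parameter λ = (−3.27) + (+0.914) + (-0.271) + (+0.217) + (+0.21) = -2.2 W/m²/K.
ΔT = −F/λ = −25.9/(-2.2) = 11.77 °C.

11.77 °C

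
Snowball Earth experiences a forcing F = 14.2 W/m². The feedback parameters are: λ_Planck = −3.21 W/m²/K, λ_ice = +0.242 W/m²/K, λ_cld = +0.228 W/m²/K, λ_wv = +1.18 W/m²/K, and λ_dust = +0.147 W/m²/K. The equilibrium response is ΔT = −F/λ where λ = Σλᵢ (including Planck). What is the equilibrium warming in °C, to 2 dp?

Net feedback parameter λ = (−3.21) + (+0.242) + (+0.228) + (+1.18) + (+0.147) = -1.413 W/m²/K.
ΔT = −F/λ = −14.2/(-1.413) = 10.05 °C.

10.05 °C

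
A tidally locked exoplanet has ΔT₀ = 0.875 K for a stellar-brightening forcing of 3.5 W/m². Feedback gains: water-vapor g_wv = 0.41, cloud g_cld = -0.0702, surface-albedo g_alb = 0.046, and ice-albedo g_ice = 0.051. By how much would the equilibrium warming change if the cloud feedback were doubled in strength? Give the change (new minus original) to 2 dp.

Original: g = 0.4368, ΔT = 0.875/(1−0.4368) = 1.5536 K.
With doubled cloud: g' = 0.3666, ΔT' = 0.875/(1−0.3666) = 1.3814 K.
Change = 1.3814 − 1.5536 = -0.17 K.

-0.17 K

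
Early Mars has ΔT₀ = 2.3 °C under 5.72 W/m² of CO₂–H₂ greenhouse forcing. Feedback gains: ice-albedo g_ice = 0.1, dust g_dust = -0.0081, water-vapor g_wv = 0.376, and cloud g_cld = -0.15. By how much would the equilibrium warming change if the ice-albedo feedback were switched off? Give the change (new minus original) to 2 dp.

-0.43 °C

Original: g = 0.3179, ΔT = 2.3/(1−0.3179) = 3.3719 °C.
Without ice-albedo: g' = 0.2179, ΔT' = 2.3/(1−0.2179) = 2.9408 °C.
Change = 2.9408 − 3.3719 = -0.43 °C.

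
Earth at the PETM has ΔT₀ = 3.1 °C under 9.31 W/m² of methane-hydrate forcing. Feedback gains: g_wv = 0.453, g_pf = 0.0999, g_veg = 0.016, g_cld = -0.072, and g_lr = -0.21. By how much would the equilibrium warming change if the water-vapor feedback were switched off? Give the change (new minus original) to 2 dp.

Original: g = 0.2869, ΔT = 3.1/(1−0.2869) = 4.3472 °C.
Without water-vapor: g' = -0.1661, ΔT' = 3.1/(1+0.1661) = 2.6584 °C.
Change = 2.6584 − 4.3472 = -1.69 °C.

-1.69 °C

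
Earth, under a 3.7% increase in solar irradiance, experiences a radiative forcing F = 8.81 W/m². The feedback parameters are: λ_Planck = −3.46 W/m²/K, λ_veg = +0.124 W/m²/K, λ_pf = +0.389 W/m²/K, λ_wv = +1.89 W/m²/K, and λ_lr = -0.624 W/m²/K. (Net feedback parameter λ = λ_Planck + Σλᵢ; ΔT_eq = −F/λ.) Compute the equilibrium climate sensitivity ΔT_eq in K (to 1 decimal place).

Net feedback parameter λ = (−3.46) + (+0.124) + (+0.389) + (+1.89) + (-0.624) = -1.681 W/m²/K.
ΔT = −F/λ = −8.81/(-1.681) = 5.2 K.

5.2 K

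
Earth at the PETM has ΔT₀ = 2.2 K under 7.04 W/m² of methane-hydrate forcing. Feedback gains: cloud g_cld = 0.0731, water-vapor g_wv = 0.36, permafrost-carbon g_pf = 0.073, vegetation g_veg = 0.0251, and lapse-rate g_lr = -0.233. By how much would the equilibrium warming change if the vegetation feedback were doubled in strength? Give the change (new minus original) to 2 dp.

Original: g = 0.2982, ΔT = 2.2/(1−0.2982) = 3.1348 K.
With doubled vegetation: g' = 0.3233, ΔT' = 2.2/(1−0.3233) = 3.2511 K.
Change = 3.2511 − 3.1348 = 0.12 K.

0.12 K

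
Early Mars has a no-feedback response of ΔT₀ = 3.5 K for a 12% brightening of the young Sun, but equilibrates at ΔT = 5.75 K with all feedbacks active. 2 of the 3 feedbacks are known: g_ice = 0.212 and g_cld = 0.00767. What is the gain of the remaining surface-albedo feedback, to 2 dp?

0.17

Amplification A = ΔT/ΔT₀ = 5.75/3.5 = 1.643.
Total gain g = 1 − 1/A = 1 − 1/1.643 = 0.3914.
Known gains sum to 0.212 + 0.00767 = 0.21967.
g_alb = 0.3914 − 0.21967 = 0.17.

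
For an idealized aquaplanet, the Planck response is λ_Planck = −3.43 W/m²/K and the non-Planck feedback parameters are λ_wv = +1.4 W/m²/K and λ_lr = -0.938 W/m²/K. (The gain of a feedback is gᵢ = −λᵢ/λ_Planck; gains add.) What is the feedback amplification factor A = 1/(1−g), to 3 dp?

1.156

Convert to gains: g_wv = 1.4/3.43 = 0.4082; g_lr = -0.938/3.43 = -0.2735.
Total gain g = 0.1347.
A = 1/(1 − 0.1347) = 1.156.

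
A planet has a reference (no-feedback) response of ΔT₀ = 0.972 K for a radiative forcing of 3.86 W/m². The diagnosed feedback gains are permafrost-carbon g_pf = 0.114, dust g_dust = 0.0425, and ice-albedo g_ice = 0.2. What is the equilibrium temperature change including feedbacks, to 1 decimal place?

1.5 K

Total gain g = 0.114 + 0.0425 + 0.2 = 0.3565.
Amplification A = 1/(1 − 0.3565) = 1.554.
ΔT = 0.972 × 1.554 = 1.5 K.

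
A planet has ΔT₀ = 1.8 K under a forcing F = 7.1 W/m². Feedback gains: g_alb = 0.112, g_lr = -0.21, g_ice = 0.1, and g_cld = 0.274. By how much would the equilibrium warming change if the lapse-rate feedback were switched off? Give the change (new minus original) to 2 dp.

1.02 K

Original: g = 0.276, ΔT = 1.8/(1−0.276) = 2.4862 K.
Without lapse-rate: g' = 0.486, ΔT' = 1.8/(1−0.486) = 3.5019 K.
Change = 3.5019 − 2.4862 = 1.02 K.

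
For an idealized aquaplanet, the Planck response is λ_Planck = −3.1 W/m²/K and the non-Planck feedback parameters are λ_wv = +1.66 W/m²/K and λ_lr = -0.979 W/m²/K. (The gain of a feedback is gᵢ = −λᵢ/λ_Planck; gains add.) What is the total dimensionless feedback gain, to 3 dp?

Convert to gains: g_wv = 1.66/3.1 = 0.5355; g_lr = -0.979/3.1 = -0.3158.
Total gain g = 0.2197.

0.220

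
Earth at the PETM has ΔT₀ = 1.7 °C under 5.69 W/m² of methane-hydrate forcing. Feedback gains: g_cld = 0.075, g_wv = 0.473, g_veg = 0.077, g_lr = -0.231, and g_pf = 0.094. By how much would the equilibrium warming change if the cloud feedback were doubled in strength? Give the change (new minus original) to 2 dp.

Original: g = 0.488, ΔT = 1.7/(1−0.488) = 3.3203 °C.
With doubled cloud: g' = 0.563, ΔT' = 1.7/(1−0.563) = 3.8902 °C.
Change = 3.8902 − 3.3203 = 0.57 °C.

0.57 °C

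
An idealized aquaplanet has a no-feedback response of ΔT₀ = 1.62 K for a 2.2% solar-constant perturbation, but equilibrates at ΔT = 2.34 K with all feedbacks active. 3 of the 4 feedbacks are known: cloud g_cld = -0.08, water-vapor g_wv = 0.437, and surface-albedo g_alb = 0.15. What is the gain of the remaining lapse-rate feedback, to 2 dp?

Amplification A = ΔT/ΔT₀ = 2.34/1.62 = 1.444.
Total gain g = 1 − 1/A = 1 − 1/1.444 = 0.3075.
Known gains sum to -0.08 + 0.437 + 0.15 = 0.507.
g_lr = 0.3075 − 0.507 = -0.20.

-0.20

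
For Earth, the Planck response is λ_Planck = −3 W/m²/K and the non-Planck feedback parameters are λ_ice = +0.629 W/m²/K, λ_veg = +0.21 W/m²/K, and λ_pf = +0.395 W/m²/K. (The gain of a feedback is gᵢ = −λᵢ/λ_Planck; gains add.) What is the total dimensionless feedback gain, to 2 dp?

0.41

Convert to gains: g_ice = 0.629/3 = 0.2097; g_veg = 0.21/3 = 0.07; g_pf = 0.395/3 = 0.1317.
Total gain g = 0.4114.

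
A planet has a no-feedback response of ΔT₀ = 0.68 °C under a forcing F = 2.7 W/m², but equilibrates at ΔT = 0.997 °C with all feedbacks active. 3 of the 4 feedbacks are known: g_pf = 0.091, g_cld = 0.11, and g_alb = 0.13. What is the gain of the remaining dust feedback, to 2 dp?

-0.01

Amplification A = ΔT/ΔT₀ = 0.997/0.68 = 1.466.
Total gain g = 1 − 1/A = 1 − 1/1.466 = 0.3179.
Known gains sum to 0.091 + 0.11 + 0.13 = 0.331.
g_dust = 0.3179 − 0.331 = -0.01.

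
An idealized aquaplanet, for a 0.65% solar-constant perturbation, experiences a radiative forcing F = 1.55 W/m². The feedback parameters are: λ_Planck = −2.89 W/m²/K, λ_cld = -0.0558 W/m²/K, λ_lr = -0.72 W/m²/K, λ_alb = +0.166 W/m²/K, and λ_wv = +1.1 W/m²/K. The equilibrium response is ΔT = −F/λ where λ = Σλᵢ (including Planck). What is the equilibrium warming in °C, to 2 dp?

Net feedback parameter λ = (−2.89) + (-0.0558) + (-0.72) + (+0.166) + (+1.1) = -2.3998 W/m²/K.
ΔT = −F/λ = −1.55/(-2.3998) = 0.65 °C.

0.65 °C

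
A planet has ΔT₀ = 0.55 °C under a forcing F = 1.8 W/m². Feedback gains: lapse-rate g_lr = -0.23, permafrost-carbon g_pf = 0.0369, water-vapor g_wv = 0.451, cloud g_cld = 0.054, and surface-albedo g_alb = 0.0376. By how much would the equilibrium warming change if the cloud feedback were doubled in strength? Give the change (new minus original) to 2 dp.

Original: g = 0.3495, ΔT = 0.55/(1−0.3495) = 0.8455 °C.
With doubled cloud: g' = 0.4035, ΔT' = 0.55/(1−0.4035) = 0.9220 °C.
Change = 0.9220 − 0.8455 = 0.08 °C.

0.08 °C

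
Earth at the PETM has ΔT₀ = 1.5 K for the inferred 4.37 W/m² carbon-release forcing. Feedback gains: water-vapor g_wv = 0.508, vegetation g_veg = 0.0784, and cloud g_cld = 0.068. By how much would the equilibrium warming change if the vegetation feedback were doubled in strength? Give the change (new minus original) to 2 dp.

1.27 K

Original: g = 0.6544, ΔT = 1.5/(1−0.6544) = 4.3403 K.
With doubled vegetation: g' = 0.7328, ΔT' = 1.5/(1−0.7328) = 5.6138 K.
Change = 5.6138 − 4.3403 = 1.27 K.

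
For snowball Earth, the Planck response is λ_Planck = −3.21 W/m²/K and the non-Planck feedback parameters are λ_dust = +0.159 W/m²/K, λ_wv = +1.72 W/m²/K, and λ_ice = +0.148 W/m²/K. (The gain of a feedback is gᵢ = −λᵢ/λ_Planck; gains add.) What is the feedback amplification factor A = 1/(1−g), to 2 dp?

2.71

Convert to gains: g_dust = 0.159/3.21 = 0.04953; g_wv = 1.72/3.21 = 0.5358; g_ice = 0.148/3.21 = 0.04611.
Total gain g = 0.63144.
A = 1/(1 − 0.63144) = 2.71.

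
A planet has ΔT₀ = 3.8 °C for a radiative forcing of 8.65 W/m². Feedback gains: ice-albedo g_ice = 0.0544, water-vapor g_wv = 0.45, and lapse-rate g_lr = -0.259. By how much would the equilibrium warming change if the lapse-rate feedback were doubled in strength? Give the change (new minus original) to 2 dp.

-1.29 °C

Original: g = 0.2454, ΔT = 3.8/(1−0.2454) = 5.0358 °C.
With doubled lapse-rate: g' = -0.0136, ΔT' = 3.8/(1+0.0136) = 3.7490 °C.
Change = 3.7490 − 5.0358 = -1.29 °C.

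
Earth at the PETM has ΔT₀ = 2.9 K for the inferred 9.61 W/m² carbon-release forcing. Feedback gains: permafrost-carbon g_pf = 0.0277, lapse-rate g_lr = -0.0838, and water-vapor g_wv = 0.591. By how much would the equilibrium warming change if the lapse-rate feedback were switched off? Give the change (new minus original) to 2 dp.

Original: g = 0.5349, ΔT = 2.9/(1−0.5349) = 6.2352 K.
Without lapse-rate: g' = 0.6187, ΔT' = 2.9/(1−0.6187) = 7.6056 K.
Change = 7.6056 − 6.2352 = 1.37 K.

1.37 K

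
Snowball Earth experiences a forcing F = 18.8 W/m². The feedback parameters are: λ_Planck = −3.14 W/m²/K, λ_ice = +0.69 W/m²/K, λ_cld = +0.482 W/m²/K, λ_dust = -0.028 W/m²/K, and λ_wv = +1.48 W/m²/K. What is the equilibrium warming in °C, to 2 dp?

36.43 °C

Net feedback parameter λ = (−3.14) + (+0.69) + (+0.482) + (-0.028) + (+1.48) = -0.516 W/m²/K.
ΔT = −F/λ = −18.8/(-0.516) = 36.43 °C.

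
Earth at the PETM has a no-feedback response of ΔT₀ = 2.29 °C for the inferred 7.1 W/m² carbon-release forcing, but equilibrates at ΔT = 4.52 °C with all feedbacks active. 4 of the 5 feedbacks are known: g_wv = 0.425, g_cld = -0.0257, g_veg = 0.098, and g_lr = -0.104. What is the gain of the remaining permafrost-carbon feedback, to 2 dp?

Amplification A = ΔT/ΔT₀ = 4.52/2.29 = 1.974.
Total gain g = 1 − 1/A = 1 − 1/1.974 = 0.4934.
Known gains sum to 0.425 − 0.0257 + 0.098 − 0.104 = 0.3933.
g_pf = 0.4934 − 0.3933 = 0.10.

0.10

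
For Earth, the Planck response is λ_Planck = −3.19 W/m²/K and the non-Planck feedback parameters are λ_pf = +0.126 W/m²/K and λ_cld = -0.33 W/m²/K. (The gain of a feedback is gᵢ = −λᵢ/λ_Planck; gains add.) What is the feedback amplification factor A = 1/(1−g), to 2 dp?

0.94

Convert to gains: g_pf = 0.126/3.19 = 0.0395; g_cld = -0.33/3.19 = -0.1034.
Total gain g = -0.0639.
A = 1/(1 + 0.0639) = 0.94.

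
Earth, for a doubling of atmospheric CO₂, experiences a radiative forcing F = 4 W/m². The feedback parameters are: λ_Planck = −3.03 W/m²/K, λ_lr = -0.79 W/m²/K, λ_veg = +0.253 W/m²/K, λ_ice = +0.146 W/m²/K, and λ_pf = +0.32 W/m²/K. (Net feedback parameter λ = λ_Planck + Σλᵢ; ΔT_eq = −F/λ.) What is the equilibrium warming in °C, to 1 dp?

Net feedback parameter λ = (−3.03) + (-0.79) + (+0.253) + (+0.146) + (+0.32) = -3.101 W/m²/K.
ΔT = −F/λ = −4/(-3.101) = 1.3 °C.

1.3 °C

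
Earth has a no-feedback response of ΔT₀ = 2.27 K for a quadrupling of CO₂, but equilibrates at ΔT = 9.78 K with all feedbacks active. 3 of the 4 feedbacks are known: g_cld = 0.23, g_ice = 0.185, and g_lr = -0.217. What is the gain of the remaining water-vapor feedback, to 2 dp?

Amplification A = ΔT/ΔT₀ = 9.78/2.27 = 4.308.
Total gain g = 1 − 1/A = 1 − 1/4.308 = 0.7679.
Known gains sum to 0.23 + 0.185 − 0.217 = 0.198.
g_wv = 0.7679 − 0.198 = 0.57.

0.57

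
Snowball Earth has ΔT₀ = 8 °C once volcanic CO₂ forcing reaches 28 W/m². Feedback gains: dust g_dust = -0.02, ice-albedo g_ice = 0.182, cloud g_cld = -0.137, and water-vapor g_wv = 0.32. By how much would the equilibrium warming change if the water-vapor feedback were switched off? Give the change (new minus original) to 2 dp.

Original: g = 0.345, ΔT = 8/(1−0.345) = 12.2137 °C.
Without water-vapor: g' = 0.025, ΔT' = 8/(1−0.025) = 8.2051 °C.
Change = 8.2051 − 12.2137 = -4.01 °C.

-4.01 °C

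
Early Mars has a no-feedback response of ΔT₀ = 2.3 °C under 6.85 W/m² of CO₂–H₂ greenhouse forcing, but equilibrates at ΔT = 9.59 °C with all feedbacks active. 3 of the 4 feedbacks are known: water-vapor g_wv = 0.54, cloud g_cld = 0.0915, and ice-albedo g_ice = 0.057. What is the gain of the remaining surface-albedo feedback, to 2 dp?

0.07

Amplification A = ΔT/ΔT₀ = 9.59/2.3 = 4.17.
Total gain g = 1 − 1/A = 1 − 1/4.17 = 0.7602.
Known gains sum to 0.54 + 0.0915 + 0.057 = 0.6885.
g_alb = 0.7602 − 0.6885 = 0.07.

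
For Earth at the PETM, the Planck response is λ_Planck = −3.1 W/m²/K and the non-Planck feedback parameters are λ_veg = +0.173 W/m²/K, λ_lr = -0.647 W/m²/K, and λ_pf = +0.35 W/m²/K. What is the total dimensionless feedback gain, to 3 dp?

-0.040

Convert to gains: g_veg = 0.173/3.1 = 0.05581; g_lr = -0.647/3.1 = -0.2087; g_pf = 0.35/3.1 = 0.1129.
Total gain g = -0.03999.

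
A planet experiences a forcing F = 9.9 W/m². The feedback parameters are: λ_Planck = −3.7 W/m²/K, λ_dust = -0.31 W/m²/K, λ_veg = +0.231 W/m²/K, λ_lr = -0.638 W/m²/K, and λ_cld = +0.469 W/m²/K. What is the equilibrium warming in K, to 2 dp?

Net feedback parameter λ = (−3.7) + (-0.31) + (+0.231) + (-0.638) + (+0.469) = -3.948 W/m²/K.
ΔT = −F/λ = −9.9/(-3.948) = 2.51 K.

2.51 K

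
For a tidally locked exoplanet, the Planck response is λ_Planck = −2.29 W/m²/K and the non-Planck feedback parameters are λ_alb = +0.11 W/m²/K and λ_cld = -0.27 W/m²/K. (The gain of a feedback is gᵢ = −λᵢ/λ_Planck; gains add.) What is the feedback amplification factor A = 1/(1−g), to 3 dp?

Convert to gains: g_alb = 0.11/2.29 = 0.04803; g_cld = -0.27/2.29 = -0.1179.
Total gain g = -0.06987.
A = 1/(1 + 0.06987) = 0.935.

0.935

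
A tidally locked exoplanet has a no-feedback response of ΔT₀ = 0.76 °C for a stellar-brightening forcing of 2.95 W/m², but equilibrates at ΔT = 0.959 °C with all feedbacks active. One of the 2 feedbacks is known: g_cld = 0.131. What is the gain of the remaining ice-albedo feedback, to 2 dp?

0.08

Amplification A = ΔT/ΔT₀ = 0.959/0.76 = 1.262.
Total gain g = 1 − 1/A = 1 − 1/1.262 = 0.2076.
The known gain is 0.131.
g_ice = 0.2076 − 0.131 = 0.08.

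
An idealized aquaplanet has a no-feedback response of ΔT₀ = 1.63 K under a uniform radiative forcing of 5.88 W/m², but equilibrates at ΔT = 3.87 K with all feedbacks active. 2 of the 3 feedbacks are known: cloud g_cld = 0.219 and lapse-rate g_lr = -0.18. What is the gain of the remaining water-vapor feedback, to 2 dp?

0.54

Amplification A = ΔT/ΔT₀ = 3.87/1.63 = 2.374.
Total gain g = 1 − 1/A = 1 − 1/2.374 = 0.5788.
Known gains sum to 0.219 − 0.18 = 0.039.
g_wv = 0.5788 − 0.039 = 0.54.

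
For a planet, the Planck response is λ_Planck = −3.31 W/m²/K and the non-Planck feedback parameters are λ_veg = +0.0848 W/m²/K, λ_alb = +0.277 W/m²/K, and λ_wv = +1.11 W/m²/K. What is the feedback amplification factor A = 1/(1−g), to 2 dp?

Convert to gains: g_veg = 0.0848/3.31 = 0.02562; g_alb = 0.277/3.31 = 0.08369; g_wv = 1.11/3.31 = 0.3353.
Total gain g = 0.44461.
A = 1/(1 − 0.44461) = 1.80.

1.80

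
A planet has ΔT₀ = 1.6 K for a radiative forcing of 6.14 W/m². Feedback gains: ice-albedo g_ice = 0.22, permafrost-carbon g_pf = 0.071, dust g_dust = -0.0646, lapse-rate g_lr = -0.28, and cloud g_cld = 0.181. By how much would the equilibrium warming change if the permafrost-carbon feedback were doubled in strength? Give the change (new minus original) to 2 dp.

0.16 K

Original: g = 0.1274, ΔT = 1.6/(1−0.1274) = 1.8336 K.
With doubled permafrost-carbon: g' = 0.1984, ΔT' = 1.6/(1−0.1984) = 1.9960 K.
Change = 1.9960 − 1.8336 = 0.16 K.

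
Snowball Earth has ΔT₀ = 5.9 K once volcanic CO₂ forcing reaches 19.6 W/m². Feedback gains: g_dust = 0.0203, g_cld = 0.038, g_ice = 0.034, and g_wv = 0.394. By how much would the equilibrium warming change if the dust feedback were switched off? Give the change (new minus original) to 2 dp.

-0.44 K

Original: g = 0.4863, ΔT = 5.9/(1−0.4863) = 11.4853 K.
Without dust: g' = 0.466, ΔT' = 5.9/(1−0.466) = 11.0487 K.
Change = 11.0487 − 11.4853 = -0.44 K.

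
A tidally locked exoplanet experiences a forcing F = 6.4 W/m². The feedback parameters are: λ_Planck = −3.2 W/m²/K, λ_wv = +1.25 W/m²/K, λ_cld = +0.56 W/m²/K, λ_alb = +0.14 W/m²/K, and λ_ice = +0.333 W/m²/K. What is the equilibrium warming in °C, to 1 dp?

7.0 °C

Net feedback parameter λ = (−3.2) + (+1.25) + (+0.56) + (+0.14) + (+0.333) = -0.917 W/m²/K.
ΔT = −F/λ = −6.4/(-0.917) = 7.0 °C.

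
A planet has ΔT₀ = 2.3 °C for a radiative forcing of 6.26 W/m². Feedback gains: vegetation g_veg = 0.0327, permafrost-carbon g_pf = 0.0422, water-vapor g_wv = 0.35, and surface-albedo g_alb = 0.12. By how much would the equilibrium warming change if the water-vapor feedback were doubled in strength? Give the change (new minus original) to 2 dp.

16.83 °C

Original: g = 0.5449, ΔT = 2.3/(1−0.5449) = 5.0538 °C.
With doubled water-vapor: g' = 0.8949, ΔT' = 2.3/(1−0.8949) = 21.8839 °C.
Change = 21.8839 − 5.0538 = 16.83 °C.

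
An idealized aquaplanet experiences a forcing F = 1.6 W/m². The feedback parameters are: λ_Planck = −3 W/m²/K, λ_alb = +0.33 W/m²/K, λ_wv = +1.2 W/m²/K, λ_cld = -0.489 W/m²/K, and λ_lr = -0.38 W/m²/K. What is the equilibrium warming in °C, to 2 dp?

0.68 °C

Net feedback parameter λ = (−3) + (+0.33) + (+1.2) + (-0.489) + (-0.38) = -2.339 W/m²/K.
ΔT = −F/λ = −1.6/(-2.339) = 0.68 °C.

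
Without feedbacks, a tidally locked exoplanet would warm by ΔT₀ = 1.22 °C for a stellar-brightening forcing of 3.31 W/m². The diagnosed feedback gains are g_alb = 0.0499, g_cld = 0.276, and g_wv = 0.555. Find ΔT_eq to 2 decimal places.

10.24 °C

Total gain g = 0.0499 + 0.276 + 0.555 = 0.8809.
Amplification A = 1/(1 − 0.8809) = 8.396.
ΔT = 1.22 × 8.396 = 10.24 °C.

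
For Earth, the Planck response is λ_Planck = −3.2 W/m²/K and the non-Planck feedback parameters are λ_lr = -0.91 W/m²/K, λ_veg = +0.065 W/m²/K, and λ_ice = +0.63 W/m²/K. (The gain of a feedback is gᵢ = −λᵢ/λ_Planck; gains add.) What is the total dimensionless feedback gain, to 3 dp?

Convert to gains: g_lr = -0.91/3.2 = -0.2844; g_veg = 0.065/3.2 = 0.02031; g_ice = 0.63/3.2 = 0.1969.
Total gain g = -0.06719.

-0.067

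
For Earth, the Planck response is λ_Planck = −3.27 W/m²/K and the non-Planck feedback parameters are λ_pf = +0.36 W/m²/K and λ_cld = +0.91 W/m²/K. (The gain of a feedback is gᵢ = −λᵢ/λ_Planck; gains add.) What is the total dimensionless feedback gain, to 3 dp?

0.388

Convert to gains: g_pf = 0.36/3.27 = 0.1101; g_cld = 0.91/3.27 = 0.2783.
Total gain g = 0.3884.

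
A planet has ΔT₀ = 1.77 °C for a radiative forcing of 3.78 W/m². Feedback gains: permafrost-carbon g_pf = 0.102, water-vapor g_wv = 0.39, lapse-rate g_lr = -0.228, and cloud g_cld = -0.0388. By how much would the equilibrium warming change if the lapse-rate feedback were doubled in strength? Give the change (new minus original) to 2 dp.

-0.52 °C

Original: g = 0.2252, ΔT = 1.77/(1−0.2252) = 2.2845 °C.
With doubled lapse-rate: g' = -0.0028, ΔT' = 1.77/(1+0.0028) = 1.7651 °C.
Change = 1.7651 − 2.2845 = -0.52 °C.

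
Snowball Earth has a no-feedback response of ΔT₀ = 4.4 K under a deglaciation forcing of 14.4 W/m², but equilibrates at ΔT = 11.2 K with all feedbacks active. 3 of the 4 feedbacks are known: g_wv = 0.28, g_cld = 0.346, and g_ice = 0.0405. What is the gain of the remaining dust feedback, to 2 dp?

-0.06

Amplification A = ΔT/ΔT₀ = 11.2/4.4 = 2.545.
Total gain g = 1 − 1/A = 1 − 1/2.545 = 0.6071.
Known gains sum to 0.28 + 0.346 + 0.0405 = 0.6665.
g_dust = 0.6071 − 0.6665 = -0.06.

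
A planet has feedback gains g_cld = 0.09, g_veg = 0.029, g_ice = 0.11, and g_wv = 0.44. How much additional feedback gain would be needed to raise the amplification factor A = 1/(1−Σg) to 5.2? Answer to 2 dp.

Current total gain = 0.669.
Target gain for A = 5.2: g* = 1 − 1/5.2 = 0.8077.
Additional gain needed = 0.8077 − 0.669 = 0.14.

0.14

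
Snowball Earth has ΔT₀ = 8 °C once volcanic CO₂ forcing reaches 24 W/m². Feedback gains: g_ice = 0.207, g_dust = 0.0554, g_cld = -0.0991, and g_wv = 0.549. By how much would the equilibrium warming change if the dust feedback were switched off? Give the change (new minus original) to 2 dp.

-4.49 °C

Original: g = 0.7123, ΔT = 8/(1−0.7123) = 27.8067 °C.
Without dust: g' = 0.6569, ΔT' = 8/(1−0.6569) = 23.3168 °C.
Change = 23.3168 − 27.8067 = -4.49 °C.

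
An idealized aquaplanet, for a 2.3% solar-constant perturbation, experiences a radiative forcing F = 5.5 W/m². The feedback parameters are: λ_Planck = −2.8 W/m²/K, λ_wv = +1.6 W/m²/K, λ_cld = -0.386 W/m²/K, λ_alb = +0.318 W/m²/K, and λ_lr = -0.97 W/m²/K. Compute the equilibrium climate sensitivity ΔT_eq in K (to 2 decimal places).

Net feedback parameter λ = (−2.8) + (+1.6) + (-0.386) + (+0.318) + (-0.97) = -2.238 W/m²/K.
ΔT = −F/λ = −5.5/(-2.238) = 2.46 K.

2.46 K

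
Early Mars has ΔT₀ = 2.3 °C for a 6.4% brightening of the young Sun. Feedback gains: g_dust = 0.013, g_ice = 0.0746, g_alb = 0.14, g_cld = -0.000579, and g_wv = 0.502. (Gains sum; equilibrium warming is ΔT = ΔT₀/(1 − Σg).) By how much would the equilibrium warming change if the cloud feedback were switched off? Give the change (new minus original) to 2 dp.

0.02 °C

Original: g = 0.729021, ΔT = 2.3/(1−0.729021) = 8.4877 °C.
Without cloud: g' = 0.7296, ΔT' = 2.3/(1−0.7296) = 8.5059 °C.
Change = 8.5059 − 8.4877 = 0.02 °C.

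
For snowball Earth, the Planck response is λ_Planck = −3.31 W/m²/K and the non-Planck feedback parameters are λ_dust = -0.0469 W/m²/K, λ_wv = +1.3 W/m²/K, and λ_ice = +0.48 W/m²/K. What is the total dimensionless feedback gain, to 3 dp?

0.524

Convert to gains: g_dust = -0.0469/3.31 = -0.01417; g_wv = 1.3/3.31 = 0.3927; g_ice = 0.48/3.31 = 0.145.
Total gain g = 0.52353.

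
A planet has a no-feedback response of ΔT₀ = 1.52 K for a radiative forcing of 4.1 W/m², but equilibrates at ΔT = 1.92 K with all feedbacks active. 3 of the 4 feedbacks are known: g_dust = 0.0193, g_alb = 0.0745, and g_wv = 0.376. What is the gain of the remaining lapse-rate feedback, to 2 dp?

-0.26

Amplification A = ΔT/ΔT₀ = 1.92/1.52 = 1.263.
Total gain g = 1 − 1/A = 1 − 1/1.263 = 0.2082.
Known gains sum to 0.0193 + 0.0745 + 0.376 = 0.4698.
g_lr = 0.2082 − 0.4698 = -0.26.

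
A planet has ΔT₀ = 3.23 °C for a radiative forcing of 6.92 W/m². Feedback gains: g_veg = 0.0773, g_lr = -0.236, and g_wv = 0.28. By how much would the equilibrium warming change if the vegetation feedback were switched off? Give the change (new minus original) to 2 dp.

Original: g = 0.1213, ΔT = 3.23/(1−0.1213) = 3.6759 °C.
Without vegetation: g' = 0.044, ΔT' = 3.23/(1−0.044) = 3.3787 °C.
Change = 3.3787 − 3.6759 = -0.30 °C.

-0.30 °C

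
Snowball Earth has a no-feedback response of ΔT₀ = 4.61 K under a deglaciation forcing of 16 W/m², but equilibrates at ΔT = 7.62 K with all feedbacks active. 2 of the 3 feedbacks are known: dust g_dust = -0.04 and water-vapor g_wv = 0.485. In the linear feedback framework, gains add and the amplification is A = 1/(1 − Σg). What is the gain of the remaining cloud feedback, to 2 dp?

-0.05

Amplification A = ΔT/ΔT₀ = 7.62/4.61 = 1.653.
Total gain g = 1 − 1/A = 1 − 1/1.653 = 0.395.
Known gains sum to -0.04 + 0.485 = 0.445.
g_cld = 0.395 − 0.445 = -0.05.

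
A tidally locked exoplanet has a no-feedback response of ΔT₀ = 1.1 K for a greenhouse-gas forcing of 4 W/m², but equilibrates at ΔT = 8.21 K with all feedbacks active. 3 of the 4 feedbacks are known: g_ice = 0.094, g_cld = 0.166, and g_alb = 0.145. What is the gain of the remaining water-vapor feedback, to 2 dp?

Amplification A = ΔT/ΔT₀ = 8.21/1.1 = 7.464.
Total gain g = 1 − 1/A = 1 − 1/7.464 = 0.866.
Known gains sum to 0.094 + 0.166 + 0.145 = 0.405.
g_wv = 0.866 − 0.405 = 0.46.

0.46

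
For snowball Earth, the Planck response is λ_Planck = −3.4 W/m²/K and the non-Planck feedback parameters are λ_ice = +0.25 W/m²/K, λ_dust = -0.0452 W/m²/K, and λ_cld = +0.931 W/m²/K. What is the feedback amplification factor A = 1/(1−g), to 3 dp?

Convert to gains: g_ice = 0.25/3.4 = 0.07353; g_dust = -0.0452/3.4 = -0.01329; g_cld = 0.931/3.4 = 0.2738.
Total gain g = 0.33404.
A = 1/(1 − 0.33404) = 1.502.

1.502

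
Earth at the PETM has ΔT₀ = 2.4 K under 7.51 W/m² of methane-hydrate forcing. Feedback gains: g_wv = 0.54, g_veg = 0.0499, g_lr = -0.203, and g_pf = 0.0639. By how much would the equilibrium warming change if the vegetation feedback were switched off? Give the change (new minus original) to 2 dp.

-0.36 K

Original: g = 0.4508, ΔT = 2.4/(1−0.4508) = 4.3700 K.
Without vegetation: g' = 0.4009, ΔT' = 2.4/(1−0.4009) = 4.0060 K.
Change = 4.0060 − 4.3700 = -0.36 K.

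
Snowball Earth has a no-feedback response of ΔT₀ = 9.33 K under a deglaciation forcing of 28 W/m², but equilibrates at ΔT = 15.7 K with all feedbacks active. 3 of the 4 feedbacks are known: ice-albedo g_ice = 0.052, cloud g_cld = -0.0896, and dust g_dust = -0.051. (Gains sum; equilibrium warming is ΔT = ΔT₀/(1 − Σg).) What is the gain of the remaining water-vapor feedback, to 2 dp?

Amplification A = ΔT/ΔT₀ = 15.7/9.33 = 1.683.
Total gain g = 1 − 1/A = 1 − 1/1.683 = 0.4058.
Known gains sum to 0.052 − 0.0896 − 0.051 = -0.0886.
g_wv = 0.4058 + 0.0886 = 0.49.

0.49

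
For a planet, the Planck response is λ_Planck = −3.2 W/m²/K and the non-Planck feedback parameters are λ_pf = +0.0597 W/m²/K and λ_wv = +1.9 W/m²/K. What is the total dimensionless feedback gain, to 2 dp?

0.61

Convert to gains: g_pf = 0.0597/3.2 = 0.01866; g_wv = 1.9/3.2 = 0.5937.
Total gain g = 0.61236.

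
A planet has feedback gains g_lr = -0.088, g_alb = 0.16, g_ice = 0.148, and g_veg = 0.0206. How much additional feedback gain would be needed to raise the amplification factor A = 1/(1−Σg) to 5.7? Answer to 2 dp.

Current total gain = 0.2406.
Target gain for A = 5.7: g* = 1 − 1/5.7 = 0.8246.
Additional gain needed = 0.8246 − 0.2406 = 0.58.

0.58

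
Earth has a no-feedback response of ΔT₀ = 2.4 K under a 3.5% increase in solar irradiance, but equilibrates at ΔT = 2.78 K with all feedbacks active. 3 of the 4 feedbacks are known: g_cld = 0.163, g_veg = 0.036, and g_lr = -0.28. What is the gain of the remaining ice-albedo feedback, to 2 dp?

0.22

Amplification A = ΔT/ΔT₀ = 2.78/2.4 = 1.158.
Total gain g = 1 − 1/A = 1 − 1/1.158 = 0.1364.
Known gains sum to 0.163 + 0.036 − 0.28 = -0.081.
g_ice = 0.1364 + 0.081 = 0.22.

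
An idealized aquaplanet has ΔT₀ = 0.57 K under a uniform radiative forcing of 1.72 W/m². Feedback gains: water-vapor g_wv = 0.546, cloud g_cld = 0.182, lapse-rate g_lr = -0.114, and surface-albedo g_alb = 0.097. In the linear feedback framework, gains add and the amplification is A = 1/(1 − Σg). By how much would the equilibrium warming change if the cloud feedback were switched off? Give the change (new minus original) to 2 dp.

Original: g = 0.711, ΔT = 0.57/(1−0.711) = 1.9723 K.
Without cloud: g' = 0.529, ΔT' = 0.57/(1−0.529) = 1.2102 K.
Change = 1.2102 − 1.9723 = -0.76 K.

-0.76 K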